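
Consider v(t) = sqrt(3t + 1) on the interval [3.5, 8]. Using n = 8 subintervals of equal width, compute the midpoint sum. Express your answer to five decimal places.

19.11334

Δt = (8 − 3.5)/8 = 0.5625.
Midpoints: 3.78125, 4.34375, 4.90625, 5.46875, 6.03125, 6.59375, 7.15625, 7.71875.
v(3.78125) ≈ 3.51337, v(4.34375) ≈ 3.74583, v(4.90625) ≈ 3.96469, v(5.46875) ≈ 4.17208, v(6.03125) ≈ 4.36964, v(6.59375) ≈ 4.55865, v(7.15625) ≈ 4.74012, v(7.71875) ≈ 4.91490.
Sum = Δt · [v(3.78125) + v(4.34375) + v(4.90625) + ...].
Sum ≈ 19.11334.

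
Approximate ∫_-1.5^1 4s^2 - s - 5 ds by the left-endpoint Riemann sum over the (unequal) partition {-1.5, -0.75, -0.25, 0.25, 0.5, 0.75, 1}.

Subinterval widths: 0.75, 0.5, 0.5, 0.25, 0.25, 0.25.
Left endpoints: -1.5, -0.75, -0.25, 0.25, 0.5, 0.75.
f(-1.5) = 5.5, f(-0.75) = -2, f(-0.25) = -4.5, f(0.25) = -5, f(0.5) = -4.5, f(0.75) = -3.5.
Sum = Σ Δs_i · f(s_i).
Sum = -2.375.

-2.375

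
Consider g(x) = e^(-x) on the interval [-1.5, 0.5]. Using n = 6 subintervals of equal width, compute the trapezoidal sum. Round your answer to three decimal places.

Δx = (0.5 − (-1.5))/6 = 1/3.
g(-1.5) ≈ 4.482, g(-7/6) ≈ 3.211, g(-5/6) ≈ 2.301, g(-0.5) ≈ 1.649, g(-1/6) ≈ 1.181, g(1/6) ≈ 0.846, g(0.5) ≈ 0.607.
T_6 = (Δx/2)·[g(x_0) + 2g(x_1) + ... + 2g(x_{5}) + g(x_6)].
Sum ≈ 3.911.

3.911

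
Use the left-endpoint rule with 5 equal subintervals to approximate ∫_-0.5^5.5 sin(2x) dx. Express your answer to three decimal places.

0.220

Δx = (5.5 − (-0.5))/5 = 1.2.
Left endpoints: -0.5, 0.7, 1.9, 3.1, 4.3.
f(-0.5) ≈ -0.841, f(0.7) ≈ 0.985, f(1.9) ≈ -0.612, f(3.1) ≈ -0.083, f(4.3) ≈ 0.734.
Sum = Δx · [f(-0.5) + f(0.7) + f(1.9) + f(3.1) + f(4.3)].
Sum ≈ 0.220.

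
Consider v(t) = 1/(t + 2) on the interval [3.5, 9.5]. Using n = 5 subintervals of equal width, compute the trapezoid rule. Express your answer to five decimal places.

Δt = (9.5 − 3.5)/5 = 1.2.
v(3.5) = 2/11, v(4.7) = 10/67, v(5.9) = 10/79, v(7.1) = 10/91, v(8.3) = 10/103, v(9.5) = 2/23.
T_5 = (Δt/2)·[v(t_0) + 2v(t_1) + ... + 2v(t_{4}) + v(t_5)].
Sum ≈ 0.74064.

0.74064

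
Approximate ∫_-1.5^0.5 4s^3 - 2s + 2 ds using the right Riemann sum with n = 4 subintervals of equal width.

Δs = (0.5 − (-1.5))/4 = 0.5.
Right endpoints: -1, -0.5, 0, 0.5.
f(-1) = 0, f(-0.5) = 2.5, f(0) = 2, f(0.5) = 1.5.
Sum = Δs · [f(-1) + f(-0.5) + f(0) + f(0.5)].
Sum = 3.

3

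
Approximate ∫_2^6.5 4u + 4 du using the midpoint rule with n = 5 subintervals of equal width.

94.5

Δu = (6.5 − 2)/5 = 0.9.
Midpoints: 2.45, 3.35, 4.25, 5.15, 6.05.
f(2.45) = 13.8, f(3.35) = 17.4, f(4.25) = 21, f(5.15) = 24.6, f(6.05) = 28.2.
Sum = Δu · [f(2.45) + f(3.35) + f(4.25) + f(5.15) + f(6.05)].
Sum = 94.5.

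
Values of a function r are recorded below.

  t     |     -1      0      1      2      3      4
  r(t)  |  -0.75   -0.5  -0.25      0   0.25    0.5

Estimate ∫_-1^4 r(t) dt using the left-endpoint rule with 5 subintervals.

-1.25

Δt = 1.
Sum = 1·[(-0.75) + (-0.5) + (-0.25) + 0 + 0.25] = -1.25.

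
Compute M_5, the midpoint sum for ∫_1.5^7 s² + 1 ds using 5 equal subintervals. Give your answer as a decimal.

118.15375

Δs = (7 − 1.5)/5 = 1.1.
Midpoints: 2.05, 3.15, 4.25, 5.35, 6.45.
f(2.05) = 5.2025, f(3.15) = 10.9225, f(4.25) = 19.0625, f(5.35) = 29.6225, f(6.45) = 42.6025.
Sum = Δs · [f(2.05) + f(3.15) + f(4.25) + f(5.35) + f(6.45)].
Sum = 118.15375.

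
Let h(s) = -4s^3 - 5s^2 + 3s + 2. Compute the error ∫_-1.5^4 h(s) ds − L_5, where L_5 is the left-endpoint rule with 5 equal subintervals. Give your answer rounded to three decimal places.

-154.779

Exact integral: ∫_-1.5^4 h(s) ds ≈ -331.60417.
L_5 = -176.825.
Error ≈ -331.60417 − (-176.825) ≈ -154.779.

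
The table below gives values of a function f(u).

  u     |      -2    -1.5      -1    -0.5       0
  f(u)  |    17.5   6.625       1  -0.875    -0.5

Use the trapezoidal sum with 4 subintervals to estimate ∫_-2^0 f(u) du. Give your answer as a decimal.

7.625

Δu = 0.5.
T_4 = (0.5/2)·[17.5 + 2·6.625 + 2·1 + 2·(-0.875) + (-0.5)] = 7.625.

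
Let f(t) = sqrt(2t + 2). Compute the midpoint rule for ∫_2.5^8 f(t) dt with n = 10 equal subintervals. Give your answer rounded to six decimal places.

19.284215

Δt = (8 − 2.5)/10 = 0.55.
Midpoints: 2.775, 3.325, 3.875, 4.425, 4.975, 5.525, 6.075, 6.625, 7.175, 7.725.
f(2.775) ≈ 2.747726, f(3.325) ≈ 2.941088, f(3.875) ≈ 3.122499, f(4.425) ≈ 3.293934, f(4.975) ≈ 3.456877, f(5.525) ≈ 3.612478, f(6.075) ≈ 3.761649, f(6.625) ≈ 3.905125, f(7.175) ≈ 4.043513, f(7.725) ≈ 4.177320.
Sum = Δt · [f(2.775) + f(3.325) + f(3.875) + ...].
Sum ≈ 19.284215.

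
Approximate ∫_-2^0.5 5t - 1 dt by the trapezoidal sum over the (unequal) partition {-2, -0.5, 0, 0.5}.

-11.875

Subinterval widths: 1.5, 0.5, 0.5.
f(-2) = -11, f(-0.5) = -3.5, f(0) = -1, f(0.5) = 1.5.
On each subinterval the trapezoid contributes (Δt_i/2)·[f(t_{i-1}) + f(t_i)].
Sum = -11.875.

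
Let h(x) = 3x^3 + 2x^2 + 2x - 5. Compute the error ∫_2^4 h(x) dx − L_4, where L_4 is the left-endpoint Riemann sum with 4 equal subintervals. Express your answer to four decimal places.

46.5833

Exact integral: ∫_2^4 h(x) dx ≈ 219.333333.
L_4 = 172.75.
Error ≈ 219.333333 − 172.75 ≈ 46.5833.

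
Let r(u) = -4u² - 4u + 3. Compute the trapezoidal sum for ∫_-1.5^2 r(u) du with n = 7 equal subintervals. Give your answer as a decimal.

Δu = (2 − (-1.5))/7 = 0.5.
r(-1.5) = 0, r(-1) = 3, r(-0.5) = 4, r(0) = 3, r(0.5) = 0, r(1) = -5, r(1.5) = -12, r(2) = -21.
T_7 = (Δu/2)·[r(u_0) + 2r(u_1) + ... + 2r(u_{6}) + r(u_7)].
Sum = -8.75.

-8.75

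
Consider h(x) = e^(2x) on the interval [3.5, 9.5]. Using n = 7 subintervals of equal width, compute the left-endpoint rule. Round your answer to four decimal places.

Δx = (9.5 − 3.5)/7 = 6/7.
Left endpoints: 3.5, 61/14, 73/14, 85/14, 97/14, 109/14, 121/14.
h(3.5) ≈ 1096.6332, h(61/14) ≈ 6089.2836, h(73/14) ≈ 33812.0129, h(85/14) ≈ 187748.2301, h(97/14) ≈ 1042511.0761, h(109/14) ≈ 5788759.4626, h(121/14) ≈ 32143290.2579.
Sum = Δx · [h(3.5) + h(61/14) + h(73/14) + ...].
Sum ≈ 33602834.5340.

33602834.5340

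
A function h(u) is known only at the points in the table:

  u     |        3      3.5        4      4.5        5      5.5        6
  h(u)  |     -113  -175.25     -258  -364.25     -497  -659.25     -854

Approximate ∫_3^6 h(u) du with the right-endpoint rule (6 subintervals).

-1403.875

Δu = 0.5.
Sum = 0.5·[(-175.25) + (-258) + (-364.25) + (-497) + (-659.25) + (-854)] = -1403.875.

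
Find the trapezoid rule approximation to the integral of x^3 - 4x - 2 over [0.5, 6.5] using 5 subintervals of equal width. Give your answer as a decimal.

Δx = (6.5 − 0.5)/5 = 1.2.
f(0.5) = -3.875, f(1.7) = -3.887, f(2.9) = 10.789, f(4.1) = 50.521, f(5.3) = 125.677, f(6.5) = 246.625.
T_5 = (Δx/2)·[f(x_0) + 2f(x_1) + ... + 2f(x_{4}) + f(x_5)].
Sum = 365.37.

365.37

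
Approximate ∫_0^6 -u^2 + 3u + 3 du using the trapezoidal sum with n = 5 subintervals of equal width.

Δu = (6 − 0)/5 = 1.2.
f(0) = 3, f(1.2) = 5.16, f(2.4) = 4.44, f(3.6) = 0.84, f(4.8) = -5.64, f(6) = -15.
T_5 = (Δu/2)·[f(u_0) + 2f(u_1) + ... + 2f(u_{4}) + f(u_5)].
Sum = -1.44.

-1.44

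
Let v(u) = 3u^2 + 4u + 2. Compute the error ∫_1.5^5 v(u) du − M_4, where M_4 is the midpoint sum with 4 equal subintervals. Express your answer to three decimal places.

0.670

Exact integral: ∫_1.5^5 v(u) du = 174.125.
M_4 ≈ 173.45508.
Error ≈ 174.125 − 173.45508 ≈ 0.670.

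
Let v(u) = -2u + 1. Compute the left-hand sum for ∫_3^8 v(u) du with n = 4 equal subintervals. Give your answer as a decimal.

Δu = (8 − 3)/4 = 1.25.
Left endpoints: 3, 4.25, 5.5, 6.75.
v(3) = -5, v(4.25) = -7.5, v(5.5) = -10, v(6.75) = -12.5.
Sum = Δu · [v(3) + v(4.25) + v(5.5) + v(6.75)].
Sum = -43.75.

-43.75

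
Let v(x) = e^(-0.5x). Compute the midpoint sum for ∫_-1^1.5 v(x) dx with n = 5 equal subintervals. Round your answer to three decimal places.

2.347

Δx = (1.5 − (-1))/5 = 0.5.
Midpoints: -0.75, -0.25, 0.25, 0.75, 1.25.
v(-0.75) ≈ 1.455, v(-0.25) ≈ 1.133, v(0.25) ≈ 0.882, v(0.75) ≈ 0.687, v(1.25) ≈ 0.535.
Sum = Δx · [v(-0.75) + v(-0.25) + v(0.25) + v(0.75) + v(1.25)].
Sum ≈ 2.347.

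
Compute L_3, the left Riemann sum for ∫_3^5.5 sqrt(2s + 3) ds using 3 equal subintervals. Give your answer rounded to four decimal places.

8.1482

Δs = (5.5 − 3)/3 = 5/6.
Left endpoints: 3, 23/6, 14/3.
f(3) ≈ 3.0000, f(23/6) ≈ 3.2660, f(14/3) ≈ 3.5119.
Sum = Δs · [f(3) + f(23/6) + f(14/3)].
Sum ≈ 8.1482.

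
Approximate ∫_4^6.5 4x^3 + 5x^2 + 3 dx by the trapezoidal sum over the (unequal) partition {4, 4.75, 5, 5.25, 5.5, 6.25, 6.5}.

Subinterval widths: 0.75, 0.25, 0.25, 0.25, 0.75, 0.25.
f(4) = 339, f(4.75) = 544.5, f(5) = 628, f(5.25) = 719.625, f(5.5) = 819.75, f(6.25) = 1174.875, f(6.5) = 1312.75.
On each subinterval the trapezoid contributes (Δx_i/2)·[f(x_{i-1}) + f(x_i)].
Sum = 1897.6875.

1897.6875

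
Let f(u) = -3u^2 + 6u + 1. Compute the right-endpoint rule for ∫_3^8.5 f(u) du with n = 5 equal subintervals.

Δu = (8.5 − 3)/5 = 1.1.
Right endpoints: 4.1, 5.2, 6.3, 7.4, 8.5.
f(4.1) = -24.83, f(5.2) = -48.92, f(6.3) = -80.27, f(7.4) = -118.88, f(8.5) = -164.75.
Sum = Δu · [f(4.1) + f(5.2) + f(6.3) + f(7.4) + f(8.5)].
Sum = -481.415.

-481.415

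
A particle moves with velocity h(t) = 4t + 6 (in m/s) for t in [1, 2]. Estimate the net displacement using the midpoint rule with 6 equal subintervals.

Δt = (2 − 1)/6 = 1/6.
Midpoints: 13/12, 1.25, 17/12, 19/12, 1.75, 23/12.
h(13/12) = 31/3, h(1.25) = 11, h(17/12) = 35/3, h(19/12) = 37/3, h(1.75) = 13, h(23/12) = 41/3.
Sum = Δt · [h(13/12) + h(1.25) + h(17/12) + ...].
Sum = 12.

12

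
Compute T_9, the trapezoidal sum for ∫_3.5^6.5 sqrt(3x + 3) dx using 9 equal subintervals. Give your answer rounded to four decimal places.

12.6935

Δx = (6.5 − 3.5)/9 = 1/3.
f(3.5) ≈ 3.6742, f(23/6) ≈ 3.8079, f(25/6) ≈ 3.9370, f(4.5) ≈ 4.0620, f(29/6) ≈ 4.1833, f(31/6) ≈ 4.3012, f(5.5) ≈ 4.4159, f(35/6) ≈ 4.5277, f(37/6) ≈ 4.6368, f(6.5) ≈ 4.7434.
T_9 = (Δx/2)·[f(x_0) + 2f(x_1) + ... + 2f(x_{8}) + f(x_9)].
Sum ≈ 12.6935.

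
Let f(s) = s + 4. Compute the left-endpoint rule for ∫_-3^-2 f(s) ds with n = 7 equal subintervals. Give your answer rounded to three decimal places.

Δs = (-2 − (-3))/7 = 1/7.
Left endpoints: -3, -20/7, -19/7, -18/7, -17/7, -16/7, -15/7.
f(-3) = 1, f(-20/7) = 8/7, f(-19/7) = 9/7, f(-18/7) = 10/7, f(-17/7) = 11/7, f(-16/7) = 12/7, f(-15/7) = 13/7.
Sum = Δs · [f(-3) + f(-20/7) + f(-19/7) + ...].
Sum ≈ 1.429.

1.429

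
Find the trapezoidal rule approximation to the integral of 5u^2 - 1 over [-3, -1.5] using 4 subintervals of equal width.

38.05078125

Δu = (-1.5 − (-3))/4 = 0.375.
f(-3) = 44, f(-2.625) = 33.453125, f(-2.25) = 24.3125, f(-1.875) = 16.578125, f(-1.5) = 10.25.
T_4 = (Δu/2)·[f(u_0) + 2f(u_1) + 2f(u_2) + 2f(u_3) + f(u_4)].
Sum = 38.05078125.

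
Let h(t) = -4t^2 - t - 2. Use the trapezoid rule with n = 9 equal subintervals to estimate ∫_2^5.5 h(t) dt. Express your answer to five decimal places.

-231.64455

Δt = (5.5 − 2)/9 = 7/18.
h(2) = -20, h(43/18) = -4409/162, h(25/9) = -2887/81, h(19/6) = -815/18, h(32/9) = -4546/81, h(71/18) = -11045/162, h(13/3) = -733/9, h(85/18) = -15539/162, h(46/9) = -9040/81, h(5.5) = -128.5.
T_9 = (Δt/2)·[h(t_0) + 2h(t_1) + ... + 2h(t_{8}) + h(t_9)].
Sum ≈ -231.64455.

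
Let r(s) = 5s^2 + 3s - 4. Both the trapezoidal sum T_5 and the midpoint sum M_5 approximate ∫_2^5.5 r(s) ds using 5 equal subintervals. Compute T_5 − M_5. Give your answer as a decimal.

2.14375

T_5 = 290.7625.
M_5 = 288.61875.
T_5 − M_5 = 2.14375.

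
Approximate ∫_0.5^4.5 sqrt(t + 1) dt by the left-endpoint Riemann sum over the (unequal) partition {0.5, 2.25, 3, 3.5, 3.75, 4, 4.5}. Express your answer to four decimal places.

6.6886

Subinterval widths: 1.75, 0.75, 0.5, 0.25, 0.25, 0.5.
Left endpoints: 0.5, 2.25, 3, 3.5, 3.75, 4.
f(0.5) ≈ 1.2247, f(2.25) ≈ 1.8028, f(3) ≈ 2.0000, f(3.5) ≈ 2.1213, f(3.75) ≈ 2.1794, f(4) ≈ 2.2361.
Sum = Σ Δt_i · f(t_i).
Sum ≈ 6.6886.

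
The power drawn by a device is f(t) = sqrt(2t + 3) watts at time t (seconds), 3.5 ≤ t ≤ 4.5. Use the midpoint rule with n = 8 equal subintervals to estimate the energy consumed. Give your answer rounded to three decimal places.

Δt = (4.5 − 3.5)/8 = 0.125.
Midpoints: 3.5625, 3.6875, 3.8125, 3.9375, 4.0625, 4.1875, 4.3125, 4.4375.
f(3.5625) ≈ 3.182, f(3.6875) ≈ 3.221, f(3.8125) ≈ 3.260, f(3.9375) ≈ 3.298, f(4.0625) ≈ 3.335, f(4.1875) ≈ 3.373, f(4.3125) ≈ 3.410, f(4.4375) ≈ 3.446.
Sum = Δt · [f(3.5625) + f(3.6875) + f(3.8125) + ...].
Sum ≈ 3.315.

3.315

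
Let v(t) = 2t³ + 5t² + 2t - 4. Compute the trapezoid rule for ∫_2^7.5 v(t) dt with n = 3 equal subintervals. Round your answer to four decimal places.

2397.2870

Δt = (7.5 − 2)/3 = 11/6.
v(2) = 36, v(23/6) = 10249/54, v(17/3) = 14359/27, v(7.5) = 1136.
T_3 = (Δt/2)·[v(t_0) + 2v(t_1) + 2v(t_2) + v(t_3)].
Sum ≈ 2397.2870.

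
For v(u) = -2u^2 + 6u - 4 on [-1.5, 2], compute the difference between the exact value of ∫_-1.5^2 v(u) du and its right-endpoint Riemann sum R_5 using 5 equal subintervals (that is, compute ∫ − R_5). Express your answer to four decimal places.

-5.5533

Exact integral: ∫_-1.5^2 v(u) du ≈ -16.333333.
R_5 = -10.78.
Error ≈ -16.333333 − (-10.78) ≈ -5.5533.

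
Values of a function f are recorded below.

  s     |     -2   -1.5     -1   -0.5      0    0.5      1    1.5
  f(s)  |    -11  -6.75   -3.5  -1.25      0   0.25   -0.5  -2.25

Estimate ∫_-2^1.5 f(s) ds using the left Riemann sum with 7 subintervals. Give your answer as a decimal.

-11.375

Δs = 0.5.
Sum = 0.5·[(-11) + (-6.75) + (-3.5) + (-1.25) + 0 + 0.25 + (-0.5)] = -11.375.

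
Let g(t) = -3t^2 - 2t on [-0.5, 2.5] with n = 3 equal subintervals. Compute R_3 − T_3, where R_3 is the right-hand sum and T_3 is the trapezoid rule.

-12

R_3 = -35.25.
T_3 = -23.25.
R_3 − T_3 = -12.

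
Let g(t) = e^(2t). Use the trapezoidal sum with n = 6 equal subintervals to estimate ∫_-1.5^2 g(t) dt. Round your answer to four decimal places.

Δt = (2 − (-1.5))/6 = 7/12.
g(-1.5) ≈ 0.0498, g(-11/12) ≈ 0.1599, g(-1/3) ≈ 0.5134, g(0.25) ≈ 1.6487, g(5/6) ≈ 5.2945, g(17/12) ≈ 17.0020, g(2) ≈ 54.5982.
T_6 = (Δt/2)·[g(t_0) + 2g(t_1) + ... + 2g(t_{5}) + g(t_6)].
Sum ≈ 30.2998.

30.2998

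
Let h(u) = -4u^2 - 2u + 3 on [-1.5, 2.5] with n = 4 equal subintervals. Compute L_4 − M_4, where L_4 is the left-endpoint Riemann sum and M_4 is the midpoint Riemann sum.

8

L_4 = -8.
M_4 = -16.
L_4 − M_4 = 8.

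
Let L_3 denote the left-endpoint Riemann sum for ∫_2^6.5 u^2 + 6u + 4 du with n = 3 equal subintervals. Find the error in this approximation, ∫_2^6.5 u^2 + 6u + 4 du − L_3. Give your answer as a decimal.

47.25

Exact integral: ∫_2^6.5 f(u) du = 221.625.
L_3 = 174.375.
Error = 221.625 − 174.375 = 47.25.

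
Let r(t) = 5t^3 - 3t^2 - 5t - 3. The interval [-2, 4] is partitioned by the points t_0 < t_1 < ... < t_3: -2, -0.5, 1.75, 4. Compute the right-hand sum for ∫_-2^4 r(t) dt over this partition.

Subinterval widths: 1.5, 2.25, 2.25.
Right endpoints: -0.5, 1.75, 4.
r(-0.5) = -1.875, r(1.75) = 5.859375, r(4) = 249.
Sum = Σ Δt_i · r(t_i).
Sum = 570.62109375.

570.62109375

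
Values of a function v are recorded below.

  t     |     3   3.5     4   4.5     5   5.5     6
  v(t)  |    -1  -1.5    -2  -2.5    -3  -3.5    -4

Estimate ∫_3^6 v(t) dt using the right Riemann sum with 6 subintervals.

Δt = 0.5.
Sum = 0.5·[(-1.5) + (-2) + (-2.5) + (-3) + (-3.5) + (-4)] = -8.25.

-8.25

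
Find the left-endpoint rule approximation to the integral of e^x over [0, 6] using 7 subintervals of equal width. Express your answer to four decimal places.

Δx = (6 − 0)/7 = 6/7.
Left endpoints: 0, 6/7, 12/7, 18/7, 24/7, 30/7, 36/7.
f(0) ≈ 1.0000, f(6/7) ≈ 2.3564, f(12/7) ≈ 5.5527, f(18/7) ≈ 13.0845, f(24/7) ≈ 30.8326, f(30/7) ≈ 72.6544, f(36/7) ≈ 171.2042.
Sum = Δx · [f(0) + f(6/7) + f(12/7) + ...].
Sum ≈ 254.3013.

254.3013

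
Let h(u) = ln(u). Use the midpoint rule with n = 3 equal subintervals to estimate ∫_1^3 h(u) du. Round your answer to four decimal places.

1.3078

Δu = (3 − 1)/3 = 2/3.
Midpoints: 4/3, 2, 8/3.
h(4/3) ≈ 0.2877, h(2) ≈ 0.6931, h(8/3) ≈ 0.9808.
Sum = Δu · [h(4/3) + h(2) + h(8/3)].
Sum ≈ 1.3078.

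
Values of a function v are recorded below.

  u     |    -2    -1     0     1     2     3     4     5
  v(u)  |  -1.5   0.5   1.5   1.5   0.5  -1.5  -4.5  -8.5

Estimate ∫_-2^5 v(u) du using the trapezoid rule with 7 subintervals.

-7

Δu = 1.
T_7 = (1/2)·[(-1.5) + 2·0.5 + 2·1.5 + 2·1.5 + 2·0.5 + 2·(-1.5) + 2·(-4.5) + (-8.5)] = -7.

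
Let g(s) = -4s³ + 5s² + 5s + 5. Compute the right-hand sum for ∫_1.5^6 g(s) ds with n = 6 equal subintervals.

-1093.78125

Δs = (6 − 1.5)/6 = 0.75.
Right endpoints: 2.25, 3, 3.75, 4.5, 5.25, 6.
g(2.25) = -4, g(3) = -43, g(3.75) = -116.875, g(4.5) = -235.75, g(5.25) = -409.75, g(6) = -649.
Sum = Δs · [g(2.25) + g(3) + g(3.75) + ...].
Sum = -1093.78125.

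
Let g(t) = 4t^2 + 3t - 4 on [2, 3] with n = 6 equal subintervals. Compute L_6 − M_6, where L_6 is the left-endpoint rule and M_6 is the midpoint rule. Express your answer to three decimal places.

L_6 ≈ 26.93519.
M_6 ≈ 28.82407.
L_6 − M_6 ≈ -1.889.

-1.889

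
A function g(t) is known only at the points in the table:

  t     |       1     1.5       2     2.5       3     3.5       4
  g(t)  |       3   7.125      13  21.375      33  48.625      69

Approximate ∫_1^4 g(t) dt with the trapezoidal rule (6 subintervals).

79.5625

Δt = 0.5.
T_6 = (0.5/2)·[3 + 2·7.125 + 2·13 + 2·21.375 + 2·33 + 2·48.625 + 69] = 79.5625.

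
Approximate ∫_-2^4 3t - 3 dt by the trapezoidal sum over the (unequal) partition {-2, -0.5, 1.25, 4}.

Subinterval widths: 1.5, 1.75, 2.75.
f(-2) = -9, f(-0.5) = -4.5, f(1.25) = 0.75, f(4) = 9.
On each subinterval the trapezoid contributes (Δt_i/2)·[f(t_{i-1}) + f(t_i)].
Sum = 0.

0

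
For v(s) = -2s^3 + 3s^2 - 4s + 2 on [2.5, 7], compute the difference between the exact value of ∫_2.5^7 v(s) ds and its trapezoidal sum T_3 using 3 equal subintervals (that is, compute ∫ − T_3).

43.03125

Exact integral: ∫_2.5^7 v(s) ds = -930.09375.
T_3 = -973.125.
Error = -930.09375 − (-973.125) = 43.03125.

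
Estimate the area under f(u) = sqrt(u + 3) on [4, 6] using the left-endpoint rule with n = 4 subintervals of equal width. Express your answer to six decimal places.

5.564134

Δu = (6 − 4)/4 = 0.5.
Left endpoints: 4, 4.5, 5, 5.5.
f(4) ≈ 2.645751, f(4.5) ≈ 2.738613, f(5) ≈ 2.828427, f(5.5) ≈ 2.915476.
Sum = Δu · [f(4) + f(4.5) + f(5) + f(5.5)].
Sum ≈ 5.564134.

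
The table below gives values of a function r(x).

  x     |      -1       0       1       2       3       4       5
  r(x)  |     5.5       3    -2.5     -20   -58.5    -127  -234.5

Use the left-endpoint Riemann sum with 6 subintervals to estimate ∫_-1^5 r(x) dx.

Δx = 1.
Sum = 1·[5.5 + 3 + (-2.5) + (-20) + (-58.5) + (-127)] = -199.5.

-199.5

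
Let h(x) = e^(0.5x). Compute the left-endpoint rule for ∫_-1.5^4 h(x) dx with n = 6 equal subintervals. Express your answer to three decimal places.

Δx = (4 − (-1.5))/6 = 11/12.
Left endpoints: -1.5, -7/12, 1/3, 1.25, 13/6, 37/12.
h(-1.5) ≈ 0.472, h(-7/12) ≈ 0.747, h(1/3) ≈ 1.181, h(1.25) ≈ 1.868, h(13/6) ≈ 2.955, h(37/12) ≈ 4.672.
Sum = Δx · [h(-1.5) + h(-7/12) + h(1/3) + ...].
Sum ≈ 10.905.

10.905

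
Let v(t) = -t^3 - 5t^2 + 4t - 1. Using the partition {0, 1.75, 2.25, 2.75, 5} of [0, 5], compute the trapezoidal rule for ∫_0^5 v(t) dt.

-358.4453125

Subinterval widths: 1.75, 0.5, 0.5, 2.25.
v(0) = -1, v(1.75) = -14.671875, v(2.25) = -28.703125, v(2.75) = -48.609375, v(5) = -231.
On each subinterval the trapezoid contributes (Δt_i/2)·[v(t_{i-1}) + v(t_i)].
Sum = -358.4453125.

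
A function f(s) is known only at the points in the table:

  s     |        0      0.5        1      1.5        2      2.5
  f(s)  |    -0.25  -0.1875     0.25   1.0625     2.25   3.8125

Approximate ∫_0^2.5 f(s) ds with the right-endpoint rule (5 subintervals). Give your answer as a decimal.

3.59375

Δs = 0.5.
Sum = 0.5·[(-0.1875) + 0.25 + 1.0625 + 2.25 + 3.8125] = 3.59375.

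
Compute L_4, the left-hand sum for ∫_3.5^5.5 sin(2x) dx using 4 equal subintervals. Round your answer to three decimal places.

Δx = (5.5 − 3.5)/4 = 0.5.
Left endpoints: 3.5, 4, 4.5, 5.
f(3.5) ≈ 0.657, f(4) ≈ 0.989, f(4.5) ≈ 0.412, f(5) ≈ -0.544.
Sum = Δx · [f(3.5) + f(4) + f(4.5) + f(5)].
Sum ≈ 0.757.

0.757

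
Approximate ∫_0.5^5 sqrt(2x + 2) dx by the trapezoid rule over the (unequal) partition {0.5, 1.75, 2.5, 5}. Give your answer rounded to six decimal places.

12.057213

Subinterval widths: 1.25, 0.75, 2.5.
f(0.5) ≈ 1.732051, f(1.75) ≈ 2.345208, f(2.5) ≈ 2.645751, f(5) ≈ 3.464102.
On each subinterval the trapezoid contributes (Δx_i/2)·[f(x_{i-1}) + f(x_i)].
Sum ≈ 12.057213.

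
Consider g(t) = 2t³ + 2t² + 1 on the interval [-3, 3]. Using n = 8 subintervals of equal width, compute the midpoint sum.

Δt = (3 − (-3))/8 = 0.75.
Midpoints: -2.625, -1.875, -1.125, -0.375, 0.375, 1.125, 1.875, 2.625.
g(-2.625) = -21.39453125, g(-1.875) = -5.15234375, g(-1.125) = 0.68359375, g(-0.375) = 1.17578125, g(0.375) = 1.38671875, g(1.125) = 6.37890625, g(1.875) = 21.21484375, g(2.625) = 50.95703125.
Sum = Δt · [g(-2.625) + g(-1.875) + g(-1.125) + ...].
Sum = 41.4375.

41.4375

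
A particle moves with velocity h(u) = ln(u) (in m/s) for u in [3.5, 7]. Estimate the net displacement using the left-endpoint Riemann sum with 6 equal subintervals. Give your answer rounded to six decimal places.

Δu = (7 − 3.5)/6 = 7/12.
Left endpoints: 3.5, 49/12, 14/3, 5.25, 35/6, 77/12.
h(3.5) ≈ 1.252763, h(49/12) ≈ 1.406914, h(14/3) ≈ 1.540445, h(5.25) ≈ 1.658228, h(35/6) ≈ 1.763589, h(77/12) ≈ 1.858899.
Sum = Δu · [h(3.5) + h(49/12) + h(14/3) + ...].
Sum ≈ 5.530488.

5.530488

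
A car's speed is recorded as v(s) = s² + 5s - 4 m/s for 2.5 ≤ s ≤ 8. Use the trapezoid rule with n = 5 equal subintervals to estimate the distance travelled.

288.9425

Δs = (8 − 2.5)/5 = 1.1.
v(2.5) = 14.75, v(3.6) = 26.96, v(4.7) = 41.59, v(5.8) = 58.64, v(6.9) = 78.11, v(8) = 100.
T_5 = (Δs/2)·[v(s_0) + 2v(s_1) + ... + 2v(s_{4}) + v(s_5)].
Sum = 288.9425.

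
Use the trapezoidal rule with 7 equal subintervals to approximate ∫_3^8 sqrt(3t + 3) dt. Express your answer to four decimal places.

Δt = (8 − 3)/7 = 5/7.
f(3) ≈ 3.4641, f(26/7) ≈ 3.7607, f(31/7) ≈ 4.0356, f(36/7) ≈ 4.2929, f(41/7) ≈ 4.5356, f(46/7) ≈ 4.7660, f(51/7) ≈ 4.9857, f(8) ≈ 5.1962.
T_7 = (Δt/2)·[f(t_0) + 2f(t_1) + ... + 2f(t_{6}) + f(t_7)].
Sum ≈ 21.9332.

21.9332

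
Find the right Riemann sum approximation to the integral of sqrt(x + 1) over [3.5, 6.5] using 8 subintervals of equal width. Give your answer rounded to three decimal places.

7.444

Δx = (6.5 − 3.5)/8 = 0.375.
Right endpoints: 3.875, 4.25, 4.625, 5, 5.375, 5.75, 6.125, 6.5.
f(3.875) ≈ 2.208, f(4.25) ≈ 2.291, f(4.625) ≈ 2.372, f(5) ≈ 2.449, f(5.375) ≈ 2.525, f(5.75) ≈ 2.598, f(6.125) ≈ 2.669, f(6.5) ≈ 2.739.
Sum = Δx · [f(3.875) + f(4.25) + f(4.625) + ...].
Sum ≈ 7.444.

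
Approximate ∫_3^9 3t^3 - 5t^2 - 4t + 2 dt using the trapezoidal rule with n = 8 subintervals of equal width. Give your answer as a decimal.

Δt = (9 − 3)/8 = 0.75.
f(3) = 26, f(3.75) = 74.890625, f(4.5) = 156.125, f(5.25) = 277.296875, f(6) = 446, f(6.75) = 669.828125, f(7.5) = 956.375, f(8.25) = 1313.234375, f(9) = 1748.
T_8 = (Δt/2)·[f(t_0) + 2f(t_1) + ... + 2f(t_{7}) + f(t_8)].
Sum = 3585.5625.

3585.5625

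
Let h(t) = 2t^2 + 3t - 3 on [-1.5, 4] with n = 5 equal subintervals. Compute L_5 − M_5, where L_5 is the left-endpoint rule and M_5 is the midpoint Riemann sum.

-20.8725

L_5 = 27.06.
M_5 = 47.9325.
L_5 − M_5 = -20.8725.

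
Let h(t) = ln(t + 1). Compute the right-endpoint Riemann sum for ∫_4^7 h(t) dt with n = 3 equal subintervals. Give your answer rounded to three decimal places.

Δt = (7 − 4)/3 = 1.
Right endpoints: 5, 6, 7.
h(5) ≈ 1.792, h(6) ≈ 1.946, h(7) ≈ 2.079.
Sum = Δt · [h(5) + h(6) + h(7)].
Sum ≈ 5.817.

5.817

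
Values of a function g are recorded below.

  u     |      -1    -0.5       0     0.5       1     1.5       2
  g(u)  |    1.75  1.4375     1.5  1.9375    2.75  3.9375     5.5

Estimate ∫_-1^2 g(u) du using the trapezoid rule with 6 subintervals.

Δu = 0.5.
T_6 = (0.5/2)·[1.75 + 2·1.4375 + 2·1.5 + 2·1.9375 + 2·2.75 + 2·3.9375 + 5.5] = 7.59375.

7.59375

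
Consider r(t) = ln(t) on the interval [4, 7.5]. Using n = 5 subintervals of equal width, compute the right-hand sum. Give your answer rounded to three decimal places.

6.282

Δt = (7.5 − 4)/5 = 0.7.
Right endpoints: 4.7, 5.4, 6.1, 6.8, 7.5.
r(4.7) ≈ 1.548, r(5.4) ≈ 1.686, r(6.1) ≈ 1.808, r(6.8) ≈ 1.917, r(7.5) ≈ 2.015.
Sum = Δt · [r(4.7) + r(5.4) + r(6.1) + r(6.8) + r(7.5)].
Sum ≈ 6.282.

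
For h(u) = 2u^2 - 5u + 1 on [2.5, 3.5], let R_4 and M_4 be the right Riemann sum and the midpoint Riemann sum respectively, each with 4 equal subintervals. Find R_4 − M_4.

R_4 = 5.0625.
M_4 = 4.15625.
R_4 − M_4 = 0.90625.

0.90625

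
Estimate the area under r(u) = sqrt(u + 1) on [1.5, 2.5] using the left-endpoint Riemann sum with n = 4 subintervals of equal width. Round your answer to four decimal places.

Δu = (2.5 − 1.5)/4 = 0.25.
Left endpoints: 1.5, 1.75, 2, 2.25.
r(1.5) ≈ 1.5811, r(1.75) ≈ 1.6583, r(2) ≈ 1.7321, r(2.25) ≈ 1.8028.
Sum = Δu · [r(1.5) + r(1.75) + r(2) + r(2.25)].
Sum ≈ 1.6936.

1.6936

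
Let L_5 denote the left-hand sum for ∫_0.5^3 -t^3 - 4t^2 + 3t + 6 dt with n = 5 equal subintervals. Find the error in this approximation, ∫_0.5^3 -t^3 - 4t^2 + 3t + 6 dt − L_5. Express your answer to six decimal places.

-12.630208

Exact integral: ∫_0.5^3 f(t) dt ≈ -27.94270833.
L_5 = -15.3125.
Error ≈ -27.94270833 − (-15.3125) ≈ -12.630208.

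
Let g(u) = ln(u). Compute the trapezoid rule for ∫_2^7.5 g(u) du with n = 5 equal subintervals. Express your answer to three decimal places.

8.189

Δu = (7.5 − 2)/5 = 1.1.
g(2) ≈ 0.693, g(3.1) ≈ 1.131, g(4.2) ≈ 1.435, g(5.3) ≈ 1.668, g(6.4) ≈ 1.856, g(7.5) ≈ 2.015.
T_5 = (Δu/2)·[g(u_0) + 2g(u_1) + ... + 2g(u_{4}) + g(u_5)].
Sum ≈ 8.189.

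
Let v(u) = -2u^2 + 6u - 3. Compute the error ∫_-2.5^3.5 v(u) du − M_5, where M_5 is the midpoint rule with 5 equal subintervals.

-1.44

Exact integral: ∫_-2.5^3.5 v(u) du = -39.
M_5 = -37.56.
Error = -39 − (-37.56) = -1.44.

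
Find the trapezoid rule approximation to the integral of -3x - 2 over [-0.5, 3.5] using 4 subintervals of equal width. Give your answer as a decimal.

Δx = (3.5 − (-0.5))/4 = 1.
f(-0.5) = -0.5, f(0.5) = -3.5, f(1.5) = -6.5, f(2.5) = -9.5, f(3.5) = -12.5.
T_4 = (Δx/2)·[f(x_0) + 2f(x_1) + 2f(x_2) + 2f(x_3) + f(x_4)].
Sum = -26.

-26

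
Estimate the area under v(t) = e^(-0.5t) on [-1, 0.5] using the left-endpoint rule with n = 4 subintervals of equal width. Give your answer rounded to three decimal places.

1.908

Δt = (0.5 − (-1))/4 = 0.375.
Left endpoints: -1, -0.625, -0.25, 0.125.
v(-1) ≈ 1.649, v(-0.625) ≈ 1.367, v(-0.25) ≈ 1.133, v(0.125) ≈ 0.939.
Sum = Δt · [v(-1) + v(-0.625) + v(-0.25) + v(0.125)].
Sum ≈ 1.908.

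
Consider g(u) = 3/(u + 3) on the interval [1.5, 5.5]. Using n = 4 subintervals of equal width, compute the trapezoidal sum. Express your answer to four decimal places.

1.9168

Δu = (5.5 − 1.5)/4 = 1.
g(1.5) = 2/3, g(2.5) = 6/11, g(3.5) = 6/13, g(4.5) = 0.4, g(5.5) = 6/17.
T_4 = (Δu/2)·[g(u_0) + 2g(u_1) + 2g(u_2) + 2g(u_3) + g(u_4)].
Sum ≈ 1.9168.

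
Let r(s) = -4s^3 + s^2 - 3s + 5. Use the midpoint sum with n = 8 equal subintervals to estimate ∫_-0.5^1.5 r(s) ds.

3.21875

Δs = (1.5 − (-0.5))/8 = 0.25.
Midpoints: -0.375, -0.125, 0.125, 0.375, 0.625, 0.875, 1.125, 1.375.
r(-0.375) = 6.4765625, r(-0.125) = 5.3984375, r(0.125) = 4.6328125, r(0.375) = 3.8046875, r(0.625) = 2.5390625, r(0.875) = 0.4609375, r(1.125) = -2.8046875, r(1.375) = -7.6328125.
Sum = Δs · [r(-0.375) + r(-0.125) + r(0.125) + ...].
Sum = 3.21875.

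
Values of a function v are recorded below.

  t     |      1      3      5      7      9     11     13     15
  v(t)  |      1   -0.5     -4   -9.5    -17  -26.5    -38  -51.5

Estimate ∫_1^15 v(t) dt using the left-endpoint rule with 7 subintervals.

-189

Δt = 2.
Sum = 2·[1 + (-0.5) + (-4) + (-9.5) + (-17) + (-26.5) + (-38)] = -189.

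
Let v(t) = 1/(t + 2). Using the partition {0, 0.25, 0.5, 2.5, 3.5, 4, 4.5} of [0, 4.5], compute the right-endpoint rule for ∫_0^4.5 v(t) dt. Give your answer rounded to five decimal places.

0.99763

Subinterval widths: 0.25, 0.25, 2, 1, 0.5, 0.5.
Right endpoints: 0.25, 0.5, 2.5, 3.5, 4, 4.5.
v(0.25) = 4/9, v(0.5) = 0.4, v(2.5) = 2/9, v(3.5) = 2/11, v(4) = 1/6, v(4.5) = 2/13.
Sum = Σ Δt_i · v(t_i).
Sum ≈ 0.99763.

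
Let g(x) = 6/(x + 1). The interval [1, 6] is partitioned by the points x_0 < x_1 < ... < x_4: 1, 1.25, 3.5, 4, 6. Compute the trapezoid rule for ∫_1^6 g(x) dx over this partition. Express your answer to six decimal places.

Subinterval widths: 0.25, 2.25, 0.5, 2.
g(1) = 3, g(1.25) = 8/3, g(3.5) = 4/3, g(4) = 1.2, g(6) = 6/7.
On each subinterval the trapezoid contributes (Δx_i/2)·[g(x_{i-1}) + g(x_i)].
Sum ≈ 7.898810.

7.898810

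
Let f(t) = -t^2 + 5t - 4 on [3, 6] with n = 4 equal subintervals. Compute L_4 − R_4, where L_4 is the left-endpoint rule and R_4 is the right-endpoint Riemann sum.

9

L_4 = -3.28125.
R_4 = -12.28125.
L_4 − R_4 = 9.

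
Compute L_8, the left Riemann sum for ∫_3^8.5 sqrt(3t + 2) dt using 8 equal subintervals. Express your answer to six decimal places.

Δt = (8.5 − 3)/8 = 0.6875.
Left endpoints: 3, 3.6875, 4.375, 5.0625, 5.75, 6.4375, 7.125, 7.8125.
f(3) ≈ 3.316625, f(3.6875) ≈ 3.614208, f(4.375) ≈ 3.889087, f(5.0625) ≈ 4.145781, f(5.75) ≈ 4.387482, f(6.4375) ≈ 4.616546, f(7.125) ≈ 4.834770, f(7.8125) ≈ 5.043560.
Sum = Δt · [f(3) + f(3.6875) + f(4.375) + ...].
Sum ≈ 23.270541.

23.270541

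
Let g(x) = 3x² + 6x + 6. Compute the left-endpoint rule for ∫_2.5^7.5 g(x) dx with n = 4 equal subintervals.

477.65625

Δx = (7.5 − 2.5)/4 = 1.25.
Left endpoints: 2.5, 3.75, 5, 6.25.
g(2.5) = 39.75, g(3.75) = 70.6875, g(5) = 111, g(6.25) = 160.6875.
Sum = Δx · [g(2.5) + g(3.75) + g(5) + g(6.25)].
Sum = 477.65625.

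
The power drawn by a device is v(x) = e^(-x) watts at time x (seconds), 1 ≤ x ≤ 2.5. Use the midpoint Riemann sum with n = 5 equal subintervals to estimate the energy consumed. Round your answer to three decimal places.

Δx = (2.5 − 1)/5 = 0.3.
Midpoints: 1.15, 1.45, 1.75, 2.05, 2.35.
v(1.15) ≈ 0.317, v(1.45) ≈ 0.235, v(1.75) ≈ 0.174, v(2.05) ≈ 0.129, v(2.35) ≈ 0.095.
Sum = Δx · [v(1.15) + v(1.45) + v(1.75) + v(2.05) + v(2.35)].
Sum ≈ 0.285.

0.285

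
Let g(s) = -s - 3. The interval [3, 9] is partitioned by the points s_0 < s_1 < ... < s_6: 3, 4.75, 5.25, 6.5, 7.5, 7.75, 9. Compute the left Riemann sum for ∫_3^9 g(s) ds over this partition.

-50.25

Subinterval widths: 1.75, 0.5, 1.25, 1, 0.25, 1.25.
Left endpoints: 3, 4.75, 5.25, 6.5, 7.5, 7.75.
g(3) = -6, g(4.75) = -7.75, g(5.25) = -8.25, g(6.5) = -9.5, g(7.5) = -10.5, g(7.75) = -10.75.
Sum = Σ Δs_i · g(s_i).
Sum = -50.25.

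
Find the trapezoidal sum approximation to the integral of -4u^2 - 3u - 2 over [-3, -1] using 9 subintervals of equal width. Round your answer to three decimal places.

Δu = (-1 − (-3))/9 = 2/9.
f(-3) = -29, f(-25/9) = -1987/81, f(-23/9) = -1657/81, f(-7/3) = -151/9, f(-19/9) = -1093/81, f(-17/9) = -859/81, f(-5/3) = -73/9, f(-13/9) = -487/81, f(-11/9) = -349/81, f(-1) = -3.
T_9 = (Δu/2)·[f(u_0) + 2f(u_1) + ... + 2f(u_{8}) + f(u_9)].
Sum ≈ -26.733.

-26.733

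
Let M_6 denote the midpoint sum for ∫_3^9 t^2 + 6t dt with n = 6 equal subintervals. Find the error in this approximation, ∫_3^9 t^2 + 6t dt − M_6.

Exact integral: ∫_3^9 f(t) dt = 450.
M_6 = 449.5.
Error = 450 − 449.5 = 0.5.

0.5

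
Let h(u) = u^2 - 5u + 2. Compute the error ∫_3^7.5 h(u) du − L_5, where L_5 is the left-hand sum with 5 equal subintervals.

Exact integral: ∫_3^7.5 h(u) du = 22.5.
L_5 = 11.97.
Error = 22.5 − 11.97 = 10.53.

10.53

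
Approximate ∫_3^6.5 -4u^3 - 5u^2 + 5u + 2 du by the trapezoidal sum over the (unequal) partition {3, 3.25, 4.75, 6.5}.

-2121.328125

Subinterval widths: 0.25, 1.5, 1.75.
f(3) = -136, f(3.25) = -171.875, f(4.75) = -515.75, f(6.5) = -1275.25.
On each subinterval the trapezoid contributes (Δu_i/2)·[f(u_{i-1}) + f(u_i)].
Sum = -2121.328125.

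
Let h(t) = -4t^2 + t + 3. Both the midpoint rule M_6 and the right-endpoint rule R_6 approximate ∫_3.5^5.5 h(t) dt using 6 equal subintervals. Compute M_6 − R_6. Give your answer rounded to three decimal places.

11.889

M_6 ≈ -149.59259.
R_6 ≈ -161.48148.
M_6 − R_6 ≈ 11.889.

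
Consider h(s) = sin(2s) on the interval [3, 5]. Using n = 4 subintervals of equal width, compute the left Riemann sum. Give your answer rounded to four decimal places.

0.8895

Δs = (5 − 3)/4 = 0.5.
Left endpoints: 3, 3.5, 4, 4.5.
h(3) ≈ -0.2794, h(3.5) ≈ 0.6570, h(4) ≈ 0.9894, h(4.5) ≈ 0.4121.
Sum = Δs · [h(3) + h(3.5) + h(4) + h(4.5)].
Sum ≈ 0.8895.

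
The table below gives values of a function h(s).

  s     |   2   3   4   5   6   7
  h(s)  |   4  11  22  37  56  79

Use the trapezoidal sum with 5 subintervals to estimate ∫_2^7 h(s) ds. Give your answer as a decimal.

167.5

Δs = 1.
T_5 = (1/2)·[4 + 2·11 + 2·22 + 2·37 + 2·56 + 79] = 167.5.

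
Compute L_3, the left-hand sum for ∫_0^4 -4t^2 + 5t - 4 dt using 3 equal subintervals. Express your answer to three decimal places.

Δt = (4 − 0)/3 = 4/3.
Left endpoints: 0, 4/3, 8/3.
f(0) = -4, f(4/3) = -40/9, f(8/3) = -172/9.
Sum = Δt · [f(0) + f(4/3) + f(8/3)].
Sum ≈ -36.741.

-36.741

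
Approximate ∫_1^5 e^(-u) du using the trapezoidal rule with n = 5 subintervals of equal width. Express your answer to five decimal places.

0.38020

Δu = (5 − 1)/5 = 0.8.
f(1) ≈ 0.36788, f(1.8) ≈ 0.16530, f(2.6) ≈ 0.07427, f(3.4) ≈ 0.03337, f(4.2) ≈ 0.01500, f(5) ≈ 0.00674.
T_5 = (Δu/2)·[f(u_0) + 2f(u_1) + ... + 2f(u_{4}) + f(u_5)].
Sum ≈ 0.38020.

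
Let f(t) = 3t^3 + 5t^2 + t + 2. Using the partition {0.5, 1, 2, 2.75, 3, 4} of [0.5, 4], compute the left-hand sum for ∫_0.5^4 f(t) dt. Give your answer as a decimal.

206.30078125

Subinterval widths: 0.5, 1, 0.75, 0.25, 1.
Left endpoints: 0.5, 1, 2, 2.75, 3.
f(0.5) = 4.125, f(1) = 11, f(2) = 48, f(2.75) = 104.953125, f(3) = 131.
Sum = Σ Δt_i · f(t_i).
Sum = 206.30078125.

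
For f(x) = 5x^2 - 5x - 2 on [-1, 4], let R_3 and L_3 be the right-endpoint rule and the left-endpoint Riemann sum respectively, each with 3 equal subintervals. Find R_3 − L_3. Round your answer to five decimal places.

83.33333

R_3 ≈ 114.0740741.
L_3 ≈ 30.7407407.
R_3 − L_3 ≈ 83.33333.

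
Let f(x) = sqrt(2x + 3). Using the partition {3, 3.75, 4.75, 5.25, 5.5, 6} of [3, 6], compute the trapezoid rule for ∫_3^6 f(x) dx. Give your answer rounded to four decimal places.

Subinterval widths: 0.75, 1, 0.5, 0.25, 0.5.
f(3) ≈ 3.0000, f(3.75) ≈ 3.2404, f(4.75) ≈ 3.5355, f(5.25) ≈ 3.6742, f(5.5) ≈ 3.7417, f(6) ≈ 3.8730.
On each subinterval the trapezoid contributes (Δx_i/2)·[f(x_{i-1}) + f(x_i)].
Sum ≈ 10.3612.

10.3612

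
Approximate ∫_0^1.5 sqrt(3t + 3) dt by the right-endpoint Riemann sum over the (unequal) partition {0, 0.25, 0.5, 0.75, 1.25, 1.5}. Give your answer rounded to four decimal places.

3.5710

Subinterval widths: 0.25, 0.25, 0.25, 0.5, 0.25.
Right endpoints: 0.25, 0.5, 0.75, 1.25, 1.5.
f(0.25) ≈ 1.9365, f(0.5) ≈ 2.1213, f(0.75) ≈ 2.2913, f(1.25) ≈ 2.5981, f(1.5) ≈ 2.7386.
Sum = Σ Δt_i · f(t_i).
Sum ≈ 3.5710.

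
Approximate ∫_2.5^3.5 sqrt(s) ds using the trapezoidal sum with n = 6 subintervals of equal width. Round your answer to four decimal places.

1.7299

Δs = (3.5 − 2.5)/6 = 1/6.
f(2.5) ≈ 1.5811, f(8/3) ≈ 1.6330, f(17/6) ≈ 1.6833, f(3) ≈ 1.7321, f(19/6) ≈ 1.7795, f(10/3) ≈ 1.8257, f(3.5) ≈ 1.8708.
T_6 = (Δs/2)·[f(s_0) + 2f(s_1) + ... + 2f(s_{5}) + f(s_6)].
Sum ≈ 1.7299.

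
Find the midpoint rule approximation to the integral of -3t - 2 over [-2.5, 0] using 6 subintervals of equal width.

Δt = (0 − (-2.5))/6 = 5/12.
Midpoints: -55/24, -1.875, -35/24, -25/24, -0.625, -5/24.
f(-55/24) = 4.875, f(-1.875) = 3.625, f(-35/24) = 2.375, f(-25/24) = 1.125, f(-0.625) = -0.125, f(-5/24) = -1.375.
Sum = Δt · [f(-55/24) + f(-1.875) + f(-35/24) + ...].
Sum = 4.375.

4.375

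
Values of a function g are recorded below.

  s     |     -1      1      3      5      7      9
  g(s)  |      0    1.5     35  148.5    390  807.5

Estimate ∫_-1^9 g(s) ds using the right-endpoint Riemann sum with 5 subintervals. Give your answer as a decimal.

2765

Δs = 2.
Sum = 2·[1.5 + 35 + 148.5 + 390 + 807.5] = 2765.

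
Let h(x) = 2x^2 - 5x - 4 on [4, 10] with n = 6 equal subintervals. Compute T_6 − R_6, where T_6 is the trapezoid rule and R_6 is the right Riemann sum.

-69

T_6 = 392.
R_6 = 461.
T_6 − R_6 = -69.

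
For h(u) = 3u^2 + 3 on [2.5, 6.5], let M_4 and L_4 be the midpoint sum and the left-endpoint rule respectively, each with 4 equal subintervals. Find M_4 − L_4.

51

M_4 = 270.
L_4 = 219.
M_4 − L_4 = 51.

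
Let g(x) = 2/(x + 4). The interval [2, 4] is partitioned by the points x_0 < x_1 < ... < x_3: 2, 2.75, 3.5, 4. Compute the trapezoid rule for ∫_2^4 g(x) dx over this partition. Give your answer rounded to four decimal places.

Subinterval widths: 0.75, 0.75, 0.5.
g(2) = 1/3, g(2.75) = 8/27, g(3.5) = 4/15, g(4) = 0.25.
On each subinterval the trapezoid contributes (Δx_i/2)·[g(x_{i-1}) + g(x_i)].
Sum ≈ 0.5764.

0.5764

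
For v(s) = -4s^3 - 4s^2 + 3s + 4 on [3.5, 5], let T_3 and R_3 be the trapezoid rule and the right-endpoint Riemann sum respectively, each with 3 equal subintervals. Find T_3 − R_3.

93.75

T_3 = -562.75.
R_3 = -656.5.
T_3 − R_3 = 93.75.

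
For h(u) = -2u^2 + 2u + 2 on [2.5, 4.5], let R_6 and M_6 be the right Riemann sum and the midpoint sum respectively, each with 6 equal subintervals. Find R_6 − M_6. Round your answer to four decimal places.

R_6 ≈ -36.407407.
M_6 ≈ -32.296296.
R_6 − M_6 ≈ -4.1111.

-4.1111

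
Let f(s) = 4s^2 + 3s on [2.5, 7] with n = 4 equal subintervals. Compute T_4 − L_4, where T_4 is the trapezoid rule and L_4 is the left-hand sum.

T_4 = 504.421875.
L_4 = 400.640625.
T_4 − L_4 = 103.78125.

103.78125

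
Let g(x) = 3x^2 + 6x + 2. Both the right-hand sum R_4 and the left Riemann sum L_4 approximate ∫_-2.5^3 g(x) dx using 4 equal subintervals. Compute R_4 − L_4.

R_4 = 95.43359375.
L_4 = 38.71484375.
R_4 − L_4 = 56.71875.

56.71875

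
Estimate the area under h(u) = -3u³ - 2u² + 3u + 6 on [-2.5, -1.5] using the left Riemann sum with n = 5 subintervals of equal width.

Δu = (-1.5 − (-2.5))/5 = 0.2.
Left endpoints: -2.5, -2.3, -2.1, -1.9, -1.7.
h(-2.5) = 32.875, h(-2.3) = 25.021, h(-2.1) = 18.663, h(-1.9) = 13.657, h(-1.7) = 9.859.
Sum = Δu · [h(-2.5) + h(-2.3) + h(-2.1) + h(-1.9) + h(-1.7)].
Sum = 20.015.

20.015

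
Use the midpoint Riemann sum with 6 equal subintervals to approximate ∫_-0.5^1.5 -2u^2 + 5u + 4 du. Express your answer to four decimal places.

10.7037

Δu = (1.5 − (-0.5))/6 = 1/3.
Midpoints: -1/3, 0, 1/3, 2/3, 1, 4/3.
f(-1/3) = 19/9, f(0) = 4, f(1/3) = 49/9, f(2/3) = 58/9, f(1) = 7, f(4/3) = 64/9.
Sum = Δu · [f(-1/3) + f(0) + f(1/3) + ...].
Sum ≈ 10.7037.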